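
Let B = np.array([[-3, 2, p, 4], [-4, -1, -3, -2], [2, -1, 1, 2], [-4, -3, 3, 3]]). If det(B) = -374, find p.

p = -5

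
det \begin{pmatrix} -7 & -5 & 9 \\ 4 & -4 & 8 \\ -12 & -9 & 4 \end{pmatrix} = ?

-588

Expand along row 1:
  + (-7) · |-4 8; -9 4| = (-7)·(-16 − (-72)) = -392
  − (-5) · |4 8; -12 4| = −(-5)·(16 − (-96)) = 560
  + 9 · |4 -4; -12 -9| = 9·(-36 − 48) = -756
Sum: (-392) + (560) + (-756) = -588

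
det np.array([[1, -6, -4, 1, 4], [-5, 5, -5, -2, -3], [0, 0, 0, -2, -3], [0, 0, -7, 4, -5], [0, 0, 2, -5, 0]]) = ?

The determinant is 1525.

The matrix is block upper-triangular with a 2×2 block and a 3×3 block on the diagonal, so its determinant equals the product of the determinants of the diagonal blocks.
det of the 2×2 block = -25
det of the 3×3 block = -61
det = (-25)·(-61) = 1525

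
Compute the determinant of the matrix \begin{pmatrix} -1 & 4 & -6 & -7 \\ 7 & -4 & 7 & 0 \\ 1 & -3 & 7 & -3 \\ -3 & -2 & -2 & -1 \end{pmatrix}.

1350

Expand along row 2 (it has 1 zero):
  − (7) · M_21   where M_21 = det([4 -6 -7; -3 7 -3; -2 -2 -1]) = -210
  + (-4) · M_22   where M_22 = det([-1 -6 -7; 1 7 -3; -3 -2 -1]) = -180
  − (7) · M_23   where M_23 = det([-1 4 -7; 1 -3 -3; -3 -2 -1]) = 120
det = (-1)·(7)·(-210) + (+1)·(-4)·(-180) + (-1)·(7)·(120) = 1350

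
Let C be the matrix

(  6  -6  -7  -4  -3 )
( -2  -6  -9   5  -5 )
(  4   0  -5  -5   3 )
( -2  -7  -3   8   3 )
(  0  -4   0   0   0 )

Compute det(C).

Expand along row 5 (it has 4 zeros):
  − (-4) · M_52   where M_52 = det([6 -7 -4 -3; -2 -9 5 -5; 4 -5 -5 3; -2 -3 8 3]) = 2540
det = (-1)·(-4)·(2540) = 10160

10160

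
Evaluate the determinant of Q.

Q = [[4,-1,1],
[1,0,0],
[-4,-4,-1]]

Expand along row 2:
  − 1 · |-1 1; -4 -1| = −1·(1 − (-4)) = -5

det(Q) = -5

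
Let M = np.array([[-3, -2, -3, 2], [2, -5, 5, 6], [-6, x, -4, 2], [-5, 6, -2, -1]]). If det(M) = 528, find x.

-4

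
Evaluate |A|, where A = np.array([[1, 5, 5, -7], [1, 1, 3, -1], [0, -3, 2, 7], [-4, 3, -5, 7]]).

Expand along row 3 (it has 1 zero):
  − (-3) · M_32   where M_32 = det([1 5 -7; 1 3 -1; -4 -5 7]) = -48
  + (2) · M_33   where M_33 = det([1 5 -7; 1 1 -1; -4 3 7]) = -54
  − (7) · M_34   where M_34 = det([1 5 5; 1 1 3; -4 3 -5]) = -14
det = (-1)·(-3)·(-48) + (+1)·(2)·(-54) + (-1)·(7)·(-14) = -154

The determinant is -154.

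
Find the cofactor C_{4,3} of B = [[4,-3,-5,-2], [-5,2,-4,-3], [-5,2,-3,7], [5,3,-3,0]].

Delete row 4 and column 3; the remaining 3×3 submatrix is [4 -3 -2; -5 2 -3; -5 2 7].
Its determinant is -70.
The cofactor carries sign (−1)^(4+3) = −1, so C_{4,3} = −(-70) = 70.

70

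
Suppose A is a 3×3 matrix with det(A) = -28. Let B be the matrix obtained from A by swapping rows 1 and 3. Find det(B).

28

Swapping two rows multiplies the determinant by −1.
det(B) = (-1)·(-28) = 28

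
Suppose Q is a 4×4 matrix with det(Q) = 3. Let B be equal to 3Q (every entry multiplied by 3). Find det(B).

The determinant is 243.

For a 4×4 matrix, det(3Q) = 3^4·det(Q) = 81·det(Q).
det(B) = (81)·(3) = 243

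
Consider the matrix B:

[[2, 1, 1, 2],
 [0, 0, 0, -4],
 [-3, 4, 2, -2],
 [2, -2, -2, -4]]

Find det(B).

The determinant is 48.

Expand along row 2 (it has 3 zeros):
  + (-4) · M_24   where M_24 = det([2 1 1; -3 4 2; 2 -2 -2]) = -12
det = (+1)·(-4)·(-12) = 48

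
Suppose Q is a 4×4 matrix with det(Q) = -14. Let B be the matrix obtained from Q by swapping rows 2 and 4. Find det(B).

Swapping two rows multiplies the determinant by −1.
det(B) = (-1)·(-14) = 14

det(B) = 14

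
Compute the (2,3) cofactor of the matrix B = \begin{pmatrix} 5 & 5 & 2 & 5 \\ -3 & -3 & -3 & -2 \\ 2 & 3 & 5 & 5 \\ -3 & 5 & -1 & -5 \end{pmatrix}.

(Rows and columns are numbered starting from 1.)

130

Delete row 2 and column 3; the remaining 3×3 submatrix is [5 5 5; 2 3 5; -3 5 -5].
Its determinant is -130.
The cofactor carries sign (−1)^(2+3) = −1, so C_{2,3} = −(-130) = 130.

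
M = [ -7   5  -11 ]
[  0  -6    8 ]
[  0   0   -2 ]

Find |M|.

M is upper triangular, so det(M) is the product of the diagonal entries:
det = (-7) · (-6) · (-2) = -84

The determinant is -84.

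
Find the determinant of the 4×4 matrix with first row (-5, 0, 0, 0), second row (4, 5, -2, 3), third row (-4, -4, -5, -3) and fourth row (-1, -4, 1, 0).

Expand along row 1 (it has 3 zeros):
  + (-5) · M_11   where M_11 = det([5 -2 3; -4 -5 -3; -4 1 0]) = -81
det = (+1)·(-5)·(-81) = 405

405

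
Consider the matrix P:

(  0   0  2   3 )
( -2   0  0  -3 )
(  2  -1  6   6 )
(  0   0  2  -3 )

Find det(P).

Expand along column 2 (it has 3 zeros):
  − (-1) · M_32   where M_32 = det([0 2 3; -2 0 -3; 0 2 -3]) = -24
det = (-1)·(-1)·(-24) = -24

det(P) = -24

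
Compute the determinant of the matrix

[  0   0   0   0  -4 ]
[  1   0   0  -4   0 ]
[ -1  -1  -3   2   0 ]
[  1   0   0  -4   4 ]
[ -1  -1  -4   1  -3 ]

0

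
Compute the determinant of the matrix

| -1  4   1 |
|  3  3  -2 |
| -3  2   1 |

Expand along row 1:
  + (-1) · |3 -2; 2 1| = (-1)·(3 − (-4)) = -7
  − 4 · |3 -2; -3 1| = −4·(3 − 6) = 12
  + 1 · |3 3; -3 2| = 1·(6 − (-9)) = 15
Sum: (-7) + (12) + (15) = 20

20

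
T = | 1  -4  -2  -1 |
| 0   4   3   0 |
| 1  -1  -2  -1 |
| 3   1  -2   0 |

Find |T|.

Expand along row 2 (it has 2 zeros):
  + (4) · M_22   where M_22 = det([1 -2 -1; 1 -2 -1; 3 -2 0]) = 0
  − (3) · M_23   where M_23 = det([1 -4 -1; 1 -1 -1; 3 1 0]) = 9
det = (+1)·(4)·(0) + (-1)·(3)·(9) = -27

-27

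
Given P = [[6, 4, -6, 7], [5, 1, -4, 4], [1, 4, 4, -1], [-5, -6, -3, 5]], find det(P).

|P| = -551

Expand along row 1:
  + (6) · M_11   where M_11 = det([1 -4 4; 4 4 -1; -6 -3 5]) = 121
  − (4) · M_12   where M_12 = det([5 -4 4; 1 4 -1; -5 -3 5]) = 153
  + (-6) · M_13   where M_13 = det([5 1 4; 1 4 -1; -5 -6 5]) = 126
  − (7) · M_14   where M_14 = det([5 1 -4; 1 4 4; -5 -6 -3]) = -13
det = (+1)·(6)·(121) + (-1)·(4)·(153) + (+1)·(-6)·(126) + (-1)·(7)·(-13) = -551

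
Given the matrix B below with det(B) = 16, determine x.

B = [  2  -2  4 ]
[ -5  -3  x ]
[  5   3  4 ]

x = -5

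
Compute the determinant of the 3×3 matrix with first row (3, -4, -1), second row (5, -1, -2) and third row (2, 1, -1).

-2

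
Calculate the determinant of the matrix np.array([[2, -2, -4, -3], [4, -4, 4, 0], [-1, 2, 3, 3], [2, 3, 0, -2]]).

Expand along row 2 (it has 1 zero):
  − (4) · M_21   where M_21 = det([-2 -4 -3; 2 3 3; 3 0 -2]) = -13
  + (-4) · M_22   where M_22 = det([2 -4 -3; -1 3 3; 2 0 -2]) = -10
  − (4) · M_23   where M_23 = det([2 -2 -3; -1 2 3; 2 3 -2]) = -13
det = (-1)·(4)·(-13) + (+1)·(-4)·(-10) + (-1)·(4)·(-13) = 144

144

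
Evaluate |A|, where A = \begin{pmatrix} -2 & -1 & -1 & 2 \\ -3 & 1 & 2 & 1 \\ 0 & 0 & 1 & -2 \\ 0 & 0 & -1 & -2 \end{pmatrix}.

A is block upper-triangular with a 2×2 block and a 2×2 block on the diagonal, so its determinant equals the product of the determinants of the diagonal blocks.
det of the 2×2 block = -5
det of the 2×2 block = -4
det = (-5)·(-4) = 20

|A| = 20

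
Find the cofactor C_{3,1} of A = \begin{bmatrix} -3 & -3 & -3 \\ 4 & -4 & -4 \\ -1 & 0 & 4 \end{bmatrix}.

0

Delete row 3 and column 1; the remaining 2×2 submatrix is [-3 -3; -4 -4].
Its determinant is (-3)·(-4) − (-3)·(-4) = 0.
The cofactor carries sign (−1)^(3+1) = +1, so C_{3,1} = +(0) = 0.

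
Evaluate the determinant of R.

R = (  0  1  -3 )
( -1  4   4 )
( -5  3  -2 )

-73

Expand along column 1:
  − (-1) · |1 -3; 3 -2| = −(-1)·(-2 − (-9)) = 7
  + (-5) · |1 -3; 4 4| = (-5)·(4 − (-12)) = -80
Sum: (7) + (-80) = -73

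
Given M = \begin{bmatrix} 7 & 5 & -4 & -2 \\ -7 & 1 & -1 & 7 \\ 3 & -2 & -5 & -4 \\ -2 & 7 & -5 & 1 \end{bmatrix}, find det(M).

|M| = 1855

Expand along row 1:
  + (7) · M_11   where M_11 = det([1 -1 7; -2 -5 -4; 7 -5 1]) = 316
  − (5) · M_12   where M_12 = det([-7 -1 7; 3 -5 -4; -2 -5 1]) = -5
  + (-4) · M_13   where M_13 = det([-7 1 7; 3 -2 -4; -2 7 1]) = -58
  − (-2) · M_14   where M_14 = det([-7 1 -1; 3 -2 -5; -2 7 -5]) = -307
det = (+1)·(7)·(316) + (-1)·(5)·(-5) + (+1)·(-4)·(-58) + (-1)·(-2)·(-307) = 1855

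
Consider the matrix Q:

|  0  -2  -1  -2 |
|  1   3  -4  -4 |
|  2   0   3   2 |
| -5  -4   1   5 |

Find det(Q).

56

Expand along row 1 (it has 1 zero):
  − (-2) · M_12   where M_12 = det([1 -4 -4; 2 3 2; -5 1 5]) = 25
  + (-1) · M_13   where M_13 = det([1 3 -4; 2 0 2; -5 -4 5]) = -20
  − (-2) · M_14   where M_14 = det([1 3 -4; 2 0 3; -5 -4 1]) = -7
det = (-1)·(-2)·(25) + (+1)·(-1)·(-20) + (-1)·(-2)·(-7) = 56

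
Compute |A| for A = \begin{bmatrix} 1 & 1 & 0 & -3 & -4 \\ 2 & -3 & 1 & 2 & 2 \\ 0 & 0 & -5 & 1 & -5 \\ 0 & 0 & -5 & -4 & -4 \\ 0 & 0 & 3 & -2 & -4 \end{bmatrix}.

A is block upper-triangular with a 2×2 block and a 3×3 block on the diagonal, so its determinant equals the product of the determinants of the diagonal blocks.
det of the 2×2 block = -5
det of the 3×3 block = -182
det = (-5)·(-182) = 910

910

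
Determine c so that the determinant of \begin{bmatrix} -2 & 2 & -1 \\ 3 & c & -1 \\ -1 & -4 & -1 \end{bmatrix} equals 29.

c = 1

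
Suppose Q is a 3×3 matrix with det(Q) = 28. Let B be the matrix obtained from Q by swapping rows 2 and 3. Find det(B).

-28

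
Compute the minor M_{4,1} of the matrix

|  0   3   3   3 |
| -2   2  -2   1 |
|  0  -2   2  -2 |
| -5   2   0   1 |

The minor is 12.

Delete row 4 and column 1; the remaining 3×3 submatrix is [3 3 3; 2 -2 1; -2 2 -2].
Its determinant is 12.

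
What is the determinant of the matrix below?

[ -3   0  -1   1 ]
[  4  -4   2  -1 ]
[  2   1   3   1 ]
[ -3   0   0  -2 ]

Expand along row 4 (it has 2 zeros):
  − (-3) · M_41   where M_41 = det([0 -1 1; -4 2 -1; 1 3 1]) = -17
  + (-2) · M_44   where M_44 = det([-3 0 -1; 4 -4 2; 2 1 3]) = 30
det = (-1)·(-3)·(-17) + (+1)·(-2)·(30) = -111

-111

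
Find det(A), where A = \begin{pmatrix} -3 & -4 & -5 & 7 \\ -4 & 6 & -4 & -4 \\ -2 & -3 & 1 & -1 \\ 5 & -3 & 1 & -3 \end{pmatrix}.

det(A) = 1448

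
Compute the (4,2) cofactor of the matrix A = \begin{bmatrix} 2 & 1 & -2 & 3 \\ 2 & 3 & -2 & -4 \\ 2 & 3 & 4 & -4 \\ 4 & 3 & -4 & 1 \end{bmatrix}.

Delete row 4 and column 2; the remaining 3×3 submatrix is [2 -2 3; 2 -2 -4; 2 4 -4].
Its determinant is 84.
The cofactor carries sign (−1)^(4+2) = +1, so C_{4,2} = +(84) = 84.

84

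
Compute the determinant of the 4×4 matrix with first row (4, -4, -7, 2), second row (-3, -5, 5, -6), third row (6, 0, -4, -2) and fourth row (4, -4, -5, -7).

1282

Expand along row 3 (it has 1 zero):
  + (6) · M_31   where M_31 = det([-4 -7 2; -5 5 -6; -4 -5 -7]) = 427
  + (-4) · M_33   where M_33 = det([4 -4 2; -3 -5 -6; 4 -4 -7]) = 288
  − (-2) · M_34   where M_34 = det([4 -4 -7; -3 -5 5; 4 -4 -5]) = -64
det = (+1)·(6)·(427) + (+1)·(-4)·(288) + (-1)·(-2)·(-64) = 1282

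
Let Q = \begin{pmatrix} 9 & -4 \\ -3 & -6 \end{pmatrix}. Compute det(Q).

det(Q) = 9·(-6) − (-4)·(-3) = -54 − 12 = -66

|Q| = -66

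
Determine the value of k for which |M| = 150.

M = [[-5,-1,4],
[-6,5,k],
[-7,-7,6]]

Expanding along the column containing k, det(M) is linear in k: det(M) = (-28)·k + (122).
Set (-28)·k + (122) = 150  ⇒  (-28)·k = 28  ⇒  k = -1.

k = -1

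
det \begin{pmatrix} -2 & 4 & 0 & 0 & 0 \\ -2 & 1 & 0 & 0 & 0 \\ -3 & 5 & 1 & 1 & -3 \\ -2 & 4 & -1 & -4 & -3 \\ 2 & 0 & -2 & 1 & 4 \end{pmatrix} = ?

144

The matrix is block lower-triangular with a 2×2 block and a 3×3 block on the diagonal, so its determinant equals the product of the determinants of the diagonal blocks.
det of the 2×2 block = 6
det of the 3×3 block = 24
det = (6)·(24) = 144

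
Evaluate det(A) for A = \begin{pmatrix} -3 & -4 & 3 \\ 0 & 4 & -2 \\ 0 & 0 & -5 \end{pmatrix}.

A is upper triangular, so det(A) is the product of the diagonal entries:
det = (-3) · (4) · (-5) = 60

60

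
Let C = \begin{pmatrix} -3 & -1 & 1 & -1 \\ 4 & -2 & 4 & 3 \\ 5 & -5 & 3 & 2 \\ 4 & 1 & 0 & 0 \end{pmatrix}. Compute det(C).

Expand along row 4 (it has 2 zeros):
  − (4) · M_41   where M_41 = det([-1 1 -1; -2 4 3; -5 3 2]) = -24
  + (1) · M_42   where M_42 = det([-3 1 -1; 4 4 3; 5 3 2]) = 18
det = (-1)·(4)·(-24) + (+1)·(1)·(18) = 114

|C| = 114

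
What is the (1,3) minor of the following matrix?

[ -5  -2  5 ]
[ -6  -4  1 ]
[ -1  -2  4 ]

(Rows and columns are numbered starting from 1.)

Delete row 1 and column 3; the remaining 2×2 submatrix is [-6 -4; -1 -2].
Its determinant is (-6)·(-2) − (-4)·(-1) = 8.

8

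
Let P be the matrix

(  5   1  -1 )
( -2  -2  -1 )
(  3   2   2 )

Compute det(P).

Expand along row 1:
  + 5 · |-2 -1; 2 2| = 5·(-4 − (-2)) = -10
  − 1 · |-2 -1; 3 2| = −1·(-4 − (-3)) = 1
  + (-1) · |-2 -2; 3 2| = (-1)·(-4 − (-6)) = -2
Sum: (-10) + (1) + (-2) = -11

The determinant is -11.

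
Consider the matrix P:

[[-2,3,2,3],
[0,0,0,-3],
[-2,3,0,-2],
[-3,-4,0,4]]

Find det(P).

-102

Expand along row 2 (it has 3 zeros):
  + (-3) · M_24   where M_24 = det([-2 3 2; -2 3 0; -3 -4 0]) = 34
det = (+1)·(-3)·(34) = -102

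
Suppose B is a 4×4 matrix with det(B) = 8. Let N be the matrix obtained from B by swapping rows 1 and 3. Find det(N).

Swapping two rows multiplies the determinant by −1.
det(N) = (-1)·(8) = -8

-8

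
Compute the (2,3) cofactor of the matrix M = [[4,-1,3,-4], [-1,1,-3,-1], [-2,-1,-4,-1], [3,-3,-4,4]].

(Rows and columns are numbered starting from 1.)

69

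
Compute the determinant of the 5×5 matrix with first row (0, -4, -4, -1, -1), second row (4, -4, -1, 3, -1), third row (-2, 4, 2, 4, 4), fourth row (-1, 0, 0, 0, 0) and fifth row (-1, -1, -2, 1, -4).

Expand along row 4 (it has 4 zeros):
  − (-1) · M_41   where M_41 = det([-4 -4 -1 -1; -4 -1 3 -1; 4 2 4 4; -1 -2 1 -4]) = 348
det = (-1)·(-1)·(348) = 348

348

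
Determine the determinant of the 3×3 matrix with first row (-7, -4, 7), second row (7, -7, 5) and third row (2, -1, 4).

Expand along column 1:
  + (-7) · |-7 5; -1 4| = (-7)·(-28 − (-5)) = 161
  − 7 · |-4 7; -1 4| = −7·(-16 − (-7)) = 63
  + 2 · |-4 7; -7 5| = 2·(-20 − (-49)) = 58
Sum: (161) + (63) + (58) = 282

282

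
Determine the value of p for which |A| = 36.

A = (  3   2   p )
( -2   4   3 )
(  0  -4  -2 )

p = 4

Expanding along the column containing p, det(A) is linear in p: det(A) = (8)·p + (4).
Set (8)·p + (4) = 36  ⇒  (8)·p = 32  ⇒  p = 4.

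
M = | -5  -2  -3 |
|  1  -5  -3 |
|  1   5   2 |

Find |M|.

det(M) = -45

Expand along column 1:
  + (-5) · |-5 -3; 5 2| = (-5)·(-10 − (-15)) = -25
  − 1 · |-2 -3; 5 2| = −1·(-4 − (-15)) = -11
  + 1 · |-2 -3; -5 -3| = 1·(6 − 15) = -9
Sum: (-25) + (-11) + (-9) = -45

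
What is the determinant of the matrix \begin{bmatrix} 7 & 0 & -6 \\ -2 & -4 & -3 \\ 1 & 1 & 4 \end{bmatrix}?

The determinant is -103.

Expand along row 1:
  + 7 · |-4 -3; 1 4| = 7·(-16 − (-3)) = -91
  + (-6) · |-2 -4; 1 1| = (-6)·(-2 − (-4)) = -12
Sum: (-91) + (-12) = -103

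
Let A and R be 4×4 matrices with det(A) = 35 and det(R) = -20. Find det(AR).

The determinant is -700.

det(AR) = det(A)·det(R) = (35)·(-20) = -700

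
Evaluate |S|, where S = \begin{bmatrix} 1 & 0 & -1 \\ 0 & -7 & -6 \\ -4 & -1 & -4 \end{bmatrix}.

Expand along column 1:
  + 1 · |-7 -6; -1 -4| = 1·(28 − 6) = 22
  + (-4) · |0 -1; -7 -6| = (-4)·(0 − 7) = 28
Sum: (22) + (28) = 50

The determinant is 50.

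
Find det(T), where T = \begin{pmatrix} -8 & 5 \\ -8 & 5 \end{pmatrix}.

The determinant is 0.

det(T) = (-8)·5 − 5·(-8) = -40 − (-40) = 0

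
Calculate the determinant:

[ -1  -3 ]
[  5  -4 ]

The determinant is 19.

det = (-1)·(-4) − (-3)·5 = 4 − (-15) = 19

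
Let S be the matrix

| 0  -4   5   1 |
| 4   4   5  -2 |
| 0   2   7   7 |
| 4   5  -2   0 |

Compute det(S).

det(S) = 1032

Expand along column 1 (it has 2 zeros):
  − (4) · M_21   where M_21 = det([-4 5 1; 2 7 7; 5 -2 0]) = 80
  − (4) · M_41   where M_41 = det([-4 5 1; 4 5 -2; 2 7 7]) = -338
det = (-1)·(4)·(80) + (-1)·(4)·(-338) = 1032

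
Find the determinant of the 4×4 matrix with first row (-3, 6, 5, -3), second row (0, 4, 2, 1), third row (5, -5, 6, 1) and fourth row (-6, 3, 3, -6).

Expand along row 2 (it has 1 zero):
  + (4) · M_22   where M_22 = det([-3 5 -3; 5 6 1; -6 3 -6]) = 84
  − (2) · M_23   where M_23 = det([-3 6 -3; 5 -5 1; -6 3 -6]) = 108
  + (1) · M_24   where M_24 = det([-3 6 5; 5 -5 6; -6 3 3]) = -282
det = (+1)·(4)·(84) + (-1)·(2)·(108) + (+1)·(1)·(-282) = -162

-162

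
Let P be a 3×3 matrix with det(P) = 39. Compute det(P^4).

det(P^4) = (det P)^4 = (39)^4 = 2313441

2313441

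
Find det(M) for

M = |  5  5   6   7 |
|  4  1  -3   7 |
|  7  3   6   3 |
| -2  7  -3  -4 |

Expand along row 1:
  + (5) · M_11   where M_11 = det([1 -3 7; 3 6 3; 7 -3 -4]) = -471
  − (5) · M_12   where M_12 = det([4 -3 7; 7 6 3; -2 -3 -4]) = -189
  + (6) · M_13   where M_13 = det([4 1 7; 7 3 3; -2 7 -4]) = 275
  − (7) · M_14   where M_14 = det([4 1 -3; 7 3 6; -2 7 -3]) = -360
det = (+1)·(5)·(-471) + (-1)·(5)·(-189) + (+1)·(6)·(275) + (-1)·(7)·(-360) = 2760

|M| = 2760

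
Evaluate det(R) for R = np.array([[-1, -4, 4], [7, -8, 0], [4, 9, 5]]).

560

Expand along row 2:
  − 7 · |-4 4; 9 5| = −7·(-20 − 36) = 392
  + (-8) · |-1 4; 4 5| = (-8)·(-5 − 16) = 168
Sum: (392) + (168) = 560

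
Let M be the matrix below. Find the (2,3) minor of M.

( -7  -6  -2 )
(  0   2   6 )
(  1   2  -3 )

-8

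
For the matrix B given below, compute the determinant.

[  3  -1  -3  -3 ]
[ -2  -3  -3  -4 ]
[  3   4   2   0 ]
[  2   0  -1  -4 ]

Expand along row 3 (it has 1 zero):
  + (3) · M_31   where M_31 = det([-1 -3 -3; -3 -3 -4; 0 -1 -4]) = 19
  − (4) · M_32   where M_32 = det([3 -3 -3; -2 -3 -4; 2 -1 -4]) = 48
  + (2) · M_33   where M_33 = det([3 -1 -3; -2 -3 -4; 2 0 -4]) = 34
det = (+1)·(3)·(19) + (-1)·(4)·(48) + (+1)·(2)·(34) = -67

|B| = -67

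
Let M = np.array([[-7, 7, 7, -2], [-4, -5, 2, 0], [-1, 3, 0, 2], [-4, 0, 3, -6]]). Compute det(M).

506

Expand along row 2 (it has 1 zero):
  − (-4) · M_21   where M_21 = det([7 7 -2; 3 0 2; 0 3 -6]) = 66
  + (-5) · M_22   where M_22 = det([-7 7 -2; -1 0 2; -4 3 -6]) = -50
  − (2) · M_23   where M_23 = det([-7 7 -2; -1 3 2; -4 0 -6]) = 4
det = (-1)·(-4)·(66) + (+1)·(-5)·(-50) + (-1)·(2)·(4) = 506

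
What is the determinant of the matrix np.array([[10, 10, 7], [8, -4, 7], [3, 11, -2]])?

Expand along row 1:
  + 10 · |-4 7; 11 -2| = 10·(8 − 77) = -690
  − 10 · |8 7; 3 -2| = −10·(-16 − 21) = 370
  + 7 · |8 -4; 3 11| = 7·(88 − (-12)) = 700
Sum: (-690) + (370) + (700) = 380

The determinant is 380.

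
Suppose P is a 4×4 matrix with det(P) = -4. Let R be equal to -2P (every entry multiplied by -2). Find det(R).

-64

For a 4×4 matrix, det(-2P) = (-2)^4·det(P) = 16·det(P).
det(R) = (16)·(-4) = -64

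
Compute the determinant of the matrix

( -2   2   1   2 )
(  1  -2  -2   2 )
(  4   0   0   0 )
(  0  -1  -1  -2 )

Expand along row 3 (it has 3 zeros):
  + (4) · M_31   where M_31 = det([2 1 2; -2 -2 2; -1 -1 -2]) = 6
det = (+1)·(4)·(6) = 24

The determinant is 24.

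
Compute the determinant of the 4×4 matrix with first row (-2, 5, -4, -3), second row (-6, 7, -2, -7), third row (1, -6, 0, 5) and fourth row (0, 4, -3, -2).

18

Expand along row 3 (it has 1 zero):
  + (1) · M_31   where M_31 = det([5 -4 -3; 7 -2 -7; 4 -3 -2]) = 10
  − (-6) · M_32   where M_32 = det([-2 -4 -3; -6 -2 -7; 0 -3 -2]) = 28
  − (5) · M_34   where M_34 = det([-2 5 -4; -6 7 -2; 0 4 -3]) = 32
det = (+1)·(1)·(10) + (-1)·(-6)·(28) + (-1)·(5)·(32) = 18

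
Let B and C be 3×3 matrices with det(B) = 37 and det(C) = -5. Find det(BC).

det(BC) = det(B)·det(C) = (37)·(-5) = -185

The determinant is -185.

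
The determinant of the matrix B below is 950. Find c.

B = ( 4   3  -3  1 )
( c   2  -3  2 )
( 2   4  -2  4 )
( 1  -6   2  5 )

c = -8

Expanding along the row containing c, det(B) is linear in c: det(B) = (-74)·c + (358).
Set (-74)·c + (358) = 950  ⇒  (-74)·c = 592  ⇒  c = -8.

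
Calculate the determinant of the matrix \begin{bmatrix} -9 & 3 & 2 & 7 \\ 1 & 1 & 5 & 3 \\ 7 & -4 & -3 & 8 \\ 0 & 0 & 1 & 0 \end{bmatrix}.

Expand along row 4 (it has 3 zeros):
  − (1) · M_43   where M_43 = det([-9 3 7; 1 1 3; 7 -4 8]) = -218
det = (-1)·(1)·(-218) = 218

The determinant is 218.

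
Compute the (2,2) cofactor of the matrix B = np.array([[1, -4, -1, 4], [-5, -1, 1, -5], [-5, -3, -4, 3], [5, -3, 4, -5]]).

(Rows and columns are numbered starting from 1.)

18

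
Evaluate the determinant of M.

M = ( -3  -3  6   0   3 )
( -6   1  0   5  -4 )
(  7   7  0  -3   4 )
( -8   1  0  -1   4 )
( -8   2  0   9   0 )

Expand along column 3 (it has 4 zeros):
  + (6) · M_13   where M_13 = det([-6 1 5 -4; 7 7 -3 4; -8 1 -1 4; -8 2 9 0]) = 2952
det = (+1)·(6)·(2952) = 17712

The determinant is 17712.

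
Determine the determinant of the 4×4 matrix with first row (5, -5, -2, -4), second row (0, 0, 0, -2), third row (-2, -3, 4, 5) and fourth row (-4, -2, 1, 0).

-222

Expand along row 2 (it has 3 zeros):
  + (-2) · M_24   where M_24 = det([5 -5 -2; -2 -3 4; -4 -2 1]) = 111
det = (+1)·(-2)·(111) = -222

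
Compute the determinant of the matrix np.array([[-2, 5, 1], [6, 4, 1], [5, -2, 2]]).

Expand along row 1:
  + (-2) · |4 1; -2 2| = (-2)·(8 − (-2)) = -20
  − 5 · |6 1; 5 2| = −5·(12 − 5) = -35
  + 1 · |6 4; 5 -2| = 1·(-12 − 20) = -32
Sum: (-20) + (-35) + (-32) = -87

-87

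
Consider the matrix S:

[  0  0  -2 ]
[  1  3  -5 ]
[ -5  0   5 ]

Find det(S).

det(S) = -30

Expand along column 2:
  + 3 · |0 -2; -5 5| = 3·(0 − 10) = -30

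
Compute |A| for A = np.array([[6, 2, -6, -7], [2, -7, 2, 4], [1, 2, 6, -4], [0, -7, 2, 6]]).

Expand along row 4 (it has 1 zero):
  + (-7) · M_42   where M_42 = det([6 -6 -7; 2 2 4; 1 6 -4]) = -334
  − (2) · M_43   where M_43 = det([6 2 -7; 2 -7 4; 1 2 -4]) = 67
  + (6) · M_44   where M_44 = det([6 2 -6; 2 -7 2; 1 2 6]) = -362
det = (+1)·(-7)·(-334) + (-1)·(2)·(67) + (+1)·(6)·(-362) = 32

det(A) = 32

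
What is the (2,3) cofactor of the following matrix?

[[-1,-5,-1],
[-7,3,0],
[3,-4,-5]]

The cofactor is -19.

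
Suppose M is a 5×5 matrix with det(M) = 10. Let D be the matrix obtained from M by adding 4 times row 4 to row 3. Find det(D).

Adding a multiple of one row to another leaves the determinant unchanged.
det(D) = (1)·(10) = 10

det(D) = 10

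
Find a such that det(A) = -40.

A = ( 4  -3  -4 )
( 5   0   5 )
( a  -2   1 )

9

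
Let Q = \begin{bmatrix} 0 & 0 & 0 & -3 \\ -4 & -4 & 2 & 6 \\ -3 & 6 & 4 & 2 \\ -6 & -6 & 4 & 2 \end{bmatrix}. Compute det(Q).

Expand along row 1 (it has 3 zeros):
  − (-3) · M_14   where M_14 = det([-4 -4 2; -3 6 4; -6 -6 4]) = -36
det = (-1)·(-3)·(-36) = -108

The determinant is -108.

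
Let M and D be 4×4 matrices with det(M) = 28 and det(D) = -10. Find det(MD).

det(MD) = det(M)·det(D) = (28)·(-10) = -280

-280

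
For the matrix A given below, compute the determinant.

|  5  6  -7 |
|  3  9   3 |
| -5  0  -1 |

The determinant is -432.

Expand along column 2:
  − 6 · |3 3; -5 -1| = −6·(-3 − (-15)) = -72
  + 9 · |5 -7; -5 -1| = 9·(-5 − 35) = -360
Sum: (-72) + (-360) = -432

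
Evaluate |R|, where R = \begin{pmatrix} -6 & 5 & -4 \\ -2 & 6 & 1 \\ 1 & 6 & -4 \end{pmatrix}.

Expand along column 1:
  + (-6) · |6 1; 6 -4| = (-6)·(-24 − 6) = 180
  − (-2) · |5 -4; 6 -4| = −(-2)·(-20 − (-24)) = 8
  + 1 · |5 -4; 6 1| = 1·(5 − (-24)) = 29
Sum: (180) + (8) + (29) = 217

|R| = 217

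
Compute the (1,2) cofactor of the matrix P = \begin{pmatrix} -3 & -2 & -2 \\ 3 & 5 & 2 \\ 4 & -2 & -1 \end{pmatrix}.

11

Delete row 1 and column 2; the remaining 2×2 submatrix is [3 2; 4 -1].
Its determinant is 3·(-1) − 2·4 = -11.
The cofactor carries sign (−1)^(1+2) = −1, so C_{1,2} = −(-11) = 11.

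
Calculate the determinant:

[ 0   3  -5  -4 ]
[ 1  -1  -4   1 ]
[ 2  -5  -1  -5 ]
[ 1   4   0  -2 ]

-429

Expand along row 1 (it has 1 zero):
  − (3) · M_12   where M_12 = det([1 -4 1; 2 -1 -5; 1 0 -2]) = 7
  + (-5) · M_13   where M_13 = det([1 -1 1; 2 -5 -5; 1 4 -2]) = 44
  − (-4) · M_14   where M_14 = det([1 -1 -4; 2 -5 -1; 1 4 0]) = -47
det = (-1)·(3)·(7) + (+1)·(-5)·(44) + (-1)·(-4)·(-47) = -429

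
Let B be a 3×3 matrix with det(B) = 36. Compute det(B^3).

det(B^3) = (det B)^3 = (36)^3 = 46656

46656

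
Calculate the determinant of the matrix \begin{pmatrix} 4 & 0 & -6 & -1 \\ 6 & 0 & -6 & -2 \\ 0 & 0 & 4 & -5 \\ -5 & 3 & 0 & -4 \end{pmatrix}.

-156

Expand along column 2 (it has 3 zeros):
  + (3) · M_42   where M_42 = det([4 -6 -1; 6 -6 -2; 0 4 -5]) = -52
det = (+1)·(3)·(-52) = -156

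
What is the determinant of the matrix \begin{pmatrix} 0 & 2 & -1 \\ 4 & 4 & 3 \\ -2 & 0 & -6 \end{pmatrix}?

Expand along row 1:
  − 2 · |4 3; -2 -6| = −2·(-24 − (-6)) = 36
  + (-1) · |4 4; -2 0| = (-1)·(0 − (-8)) = -8
Sum: (36) + (-8) = 28

The determinant is 28.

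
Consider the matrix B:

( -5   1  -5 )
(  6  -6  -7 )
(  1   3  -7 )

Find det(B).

Expand along row 1:
  + (-5) · |-6 -7; 3 -7| = (-5)·(42 − (-21)) = -315
  − 1 · |6 -7; 1 -7| = −1·(-42 − (-7)) = 35
  + (-5) · |6 -6; 1 3| = (-5)·(18 − (-6)) = -120
Sum: (-315) + (35) + (-120) = -400

|B| = -400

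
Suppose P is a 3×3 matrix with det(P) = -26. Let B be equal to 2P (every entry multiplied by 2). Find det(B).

The determinant is -208.

For a 3×3 matrix, det(2P) = 2^3·det(P) = 8·det(P).
det(B) = (8)·(-26) = -208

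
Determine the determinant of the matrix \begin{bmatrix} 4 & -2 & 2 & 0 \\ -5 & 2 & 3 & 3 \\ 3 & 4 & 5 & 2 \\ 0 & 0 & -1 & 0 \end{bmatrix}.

The determinant is -70.

Expand along row 4 (it has 3 zeros):
  − (-1) · M_43   where M_43 = det([4 -2 0; -5 2 3; 3 4 2]) = -70
det = (-1)·(-1)·(-70) = -70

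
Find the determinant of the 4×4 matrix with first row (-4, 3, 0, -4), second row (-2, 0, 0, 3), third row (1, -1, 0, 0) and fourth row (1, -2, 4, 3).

44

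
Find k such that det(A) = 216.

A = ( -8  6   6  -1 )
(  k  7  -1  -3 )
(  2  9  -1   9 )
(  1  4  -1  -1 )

Expanding along the column containing k, det(A) is linear in k: det(A) = (-335)·k + (216).
Set (-335)·k + (216) = 216  ⇒  (-335)·k = 0  ⇒  k = 0.

0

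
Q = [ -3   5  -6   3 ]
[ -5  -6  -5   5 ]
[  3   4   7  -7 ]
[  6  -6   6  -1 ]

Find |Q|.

Expand along row 1:
  + (-3) · M_11   where M_11 = det([-6 -5 5; 4 7 -7; -6 6 -1]) = -110
  − (5) · M_12   where M_12 = det([-5 -5 5; 3 7 -7; 6 6 -1]) = -100
  + (-6) · M_13   where M_13 = det([-5 -6 5; 3 4 -7; 6 -6 -1]) = 254
  − (3) · M_14   where M_14 = det([-5 -6 -5; 3 4 7; 6 -6 6]) = -264
det = (+1)·(-3)·(-110) + (-1)·(5)·(-100) + (+1)·(-6)·(254) + (-1)·(3)·(-264) = 98

The determinant is 98.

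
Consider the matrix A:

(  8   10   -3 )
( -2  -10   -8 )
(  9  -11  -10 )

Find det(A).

Expand along row 1:
  + 8 · |-10 -8; -11 -10| = 8·(100 − 88) = 96
  − 10 · |-2 -8; 9 -10| = −10·(20 − (-72)) = -920
  + (-3) · |-2 -10; 9 -11| = (-3)·(22 − (-90)) = -336
Sum: (96) + (-920) + (-336) = -1160

-1160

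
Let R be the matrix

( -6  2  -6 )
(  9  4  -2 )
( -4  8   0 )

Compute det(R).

det(R) = -608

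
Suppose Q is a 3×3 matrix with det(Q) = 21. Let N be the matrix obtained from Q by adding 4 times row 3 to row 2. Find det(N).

Adding a multiple of one row to another leaves the determinant unchanged.
det(N) = (1)·(21) = 21

21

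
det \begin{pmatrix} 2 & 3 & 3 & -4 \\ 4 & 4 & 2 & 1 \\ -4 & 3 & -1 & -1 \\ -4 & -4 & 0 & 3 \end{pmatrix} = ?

460

Expand along row 4 (it has 1 zero):
  − (-4) · M_41   where M_41 = det([3 3 -4; 4 2 1; 3 -1 -1]) = 58
  + (-4) · M_42   where M_42 = det([2 3 -4; 4 2 1; -4 -1 -1]) = -18
  + (3) · M_44   where M_44 = det([2 3 3; 4 4 2; -4 3 -1]) = 52
det = (-1)·(-4)·(58) + (+1)·(-4)·(-18) + (+1)·(3)·(52) = 460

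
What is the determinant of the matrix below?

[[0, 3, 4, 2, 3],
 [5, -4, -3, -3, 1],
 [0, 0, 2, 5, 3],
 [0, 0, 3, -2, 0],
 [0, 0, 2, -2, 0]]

The determinant is 90.

The matrix is block upper-triangular with a 2×2 block and a 3×3 block on the diagonal, so its determinant equals the product of the determinants of the diagonal blocks.
det of the 2×2 block = -15
det of the 3×3 block = -6
det = (-15)·(-6) = 90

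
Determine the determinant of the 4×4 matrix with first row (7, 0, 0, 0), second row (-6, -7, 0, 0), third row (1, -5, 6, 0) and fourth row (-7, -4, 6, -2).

The determinant is 588.

The matrix is lower triangular, so the determinant is the product of the diagonal entries:
det = (7) · (-7) · (6) · (-2) = 588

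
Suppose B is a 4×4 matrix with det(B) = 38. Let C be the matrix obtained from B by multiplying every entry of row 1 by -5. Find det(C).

-190

Scaling one row by -5 multiplies the determinant by -5.
det(C) = (-5)·(38) = -190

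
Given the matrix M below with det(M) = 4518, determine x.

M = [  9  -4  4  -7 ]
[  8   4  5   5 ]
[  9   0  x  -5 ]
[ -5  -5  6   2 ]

x = 8

Expanding along the row containing x, det(M) is linear in x: det(M) = (601)·x + (-290).
Set (601)·x + (-290) = 4518  ⇒  (601)·x = 4808  ⇒  x = 8.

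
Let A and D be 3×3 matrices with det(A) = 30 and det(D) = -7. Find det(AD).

det(AD) = det(A)·det(D) = (30)·(-7) = -210

|AD| = -210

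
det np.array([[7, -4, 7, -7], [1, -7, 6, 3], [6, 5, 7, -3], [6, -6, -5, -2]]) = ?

-5639

Expand along row 1:
  + (7) · M_11   where M_11 = det([-7 6 3; 5 7 -3; -6 -5 -2]) = 422
  − (-4) · M_12   where M_12 = det([1 6 3; 6 7 -3; 6 -5 -2]) = -281
  + (7) · M_13   where M_13 = det([1 -7 3; 6 5 -3; 6 -6 -2]) = -184
  − (-7) · M_14   where M_14 = det([1 -7 6; 6 5 7; 6 -6 -5]) = -883
det = (+1)·(7)·(422) + (-1)·(-4)·(-281) + (+1)·(7)·(-184) + (-1)·(-7)·(-883) = -5639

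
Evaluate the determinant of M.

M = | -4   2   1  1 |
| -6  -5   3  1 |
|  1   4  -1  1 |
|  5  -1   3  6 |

det(M) = -119

Expand along row 1:
  + (-4) · M_11   where M_11 = det([-5 3 1; 4 -1 1; -1 3 6]) = -19
  − (2) · M_12   where M_12 = det([-6 3 1; 1 -1 1; 5 3 6]) = 59
  + (1) · M_13   where M_13 = det([-6 -5 1; 1 4 1; 5 -1 6]) = -166
  − (1) · M_14   where M_14 = det([-6 -5 3; 1 4 -1; 5 -1 3]) = -89
det = (+1)·(-4)·(-19) + (-1)·(2)·(59) + (+1)·(1)·(-166) + (-1)·(1)·(-89) = -119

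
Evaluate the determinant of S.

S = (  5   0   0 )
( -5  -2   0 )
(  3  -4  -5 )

det(S) = 50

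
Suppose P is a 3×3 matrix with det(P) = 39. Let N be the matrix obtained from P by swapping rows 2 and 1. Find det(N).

Swapping two rows multiplies the determinant by −1.
det(N) = (-1)·(39) = -39

-39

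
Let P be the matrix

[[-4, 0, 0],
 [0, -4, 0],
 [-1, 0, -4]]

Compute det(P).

P is lower triangular, so det(P) is the product of the diagonal entries:
det = (-4) · (-4) · (-4) = -64

The determinant is -64.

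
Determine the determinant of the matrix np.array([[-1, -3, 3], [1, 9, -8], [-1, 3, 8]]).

The determinant is -60.

Expand along column 1:
  + (-1) · |9 -8; 3 8| = (-1)·(72 − (-24)) = -96
  − 1 · |-3 3; 3 8| = −1·(-24 − 9) = 33
  + (-1) · |-3 3; 9 -8| = (-1)·(24 − 27) = 3
Sum: (-96) + (33) + (3) = -60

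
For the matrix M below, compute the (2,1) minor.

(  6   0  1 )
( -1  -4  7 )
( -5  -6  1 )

6

Delete row 2 and column 1; the remaining 2×2 submatrix is [0 1; -6 1].
Its determinant is 0·1 − 1·(-6) = 6.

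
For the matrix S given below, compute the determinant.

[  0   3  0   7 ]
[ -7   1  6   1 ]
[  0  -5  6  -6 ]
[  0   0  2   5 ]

The determinant is 392.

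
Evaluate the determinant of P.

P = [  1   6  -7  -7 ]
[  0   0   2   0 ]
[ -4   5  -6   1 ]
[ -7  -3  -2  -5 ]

Expand along row 2 (it has 3 zeros):
  − (2) · M_23   where M_23 = det([1 6 -7; -4 5 1; -7 -3 -5]) = -513
det = (-1)·(2)·(-513) = 1026

det(P) = 1026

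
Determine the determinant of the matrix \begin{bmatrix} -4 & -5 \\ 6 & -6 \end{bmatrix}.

54

det = (-4)·(-6) − (-5)·6 = 24 − (-30) = 54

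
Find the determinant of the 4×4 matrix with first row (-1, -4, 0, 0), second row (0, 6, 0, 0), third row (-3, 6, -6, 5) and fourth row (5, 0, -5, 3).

The matrix is block lower-triangular with a 2×2 block and a 2×2 block on the diagonal, so its determinant equals the product of the determinants of the diagonal blocks.
det of the 2×2 block = -6
det of the 2×2 block = 7
det = (-6)·(7) = -42

-42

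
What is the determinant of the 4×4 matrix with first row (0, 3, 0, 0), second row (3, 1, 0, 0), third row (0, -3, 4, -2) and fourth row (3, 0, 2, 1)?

The matrix is block lower-triangular with a 2×2 block and a 2×2 block on the diagonal, so its determinant equals the product of the determinants of the diagonal blocks.
det of the 2×2 block = -9
det of the 2×2 block = 8
det = (-9)·(8) = -72

-72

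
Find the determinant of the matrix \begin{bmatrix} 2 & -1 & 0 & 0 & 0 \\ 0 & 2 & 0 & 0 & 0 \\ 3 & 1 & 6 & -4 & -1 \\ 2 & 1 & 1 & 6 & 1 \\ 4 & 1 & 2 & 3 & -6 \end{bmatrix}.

The matrix is block lower-triangular with a 2×2 block and a 3×3 block on the diagonal, so its determinant equals the product of the determinants of the diagonal blocks.
det of the 2×2 block = 4
det of the 3×3 block = -257
det = (4)·(-257) = -1028

-1028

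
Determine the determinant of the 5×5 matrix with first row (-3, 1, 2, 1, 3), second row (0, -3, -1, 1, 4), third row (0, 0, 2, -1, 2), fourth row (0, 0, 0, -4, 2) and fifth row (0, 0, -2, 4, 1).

The determinant is -324.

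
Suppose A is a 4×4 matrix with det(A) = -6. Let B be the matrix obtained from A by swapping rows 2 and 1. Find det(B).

det(B) = 6

Swapping two rows multiplies the determinant by −1.
det(B) = (-1)·(-6) = 6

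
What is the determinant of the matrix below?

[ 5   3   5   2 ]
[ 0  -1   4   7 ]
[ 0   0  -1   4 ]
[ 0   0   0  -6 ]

The determinant is -30.

The matrix is upper triangular, so the determinant is the product of the diagonal entries:
det = (5) · (-1) · (-1) · (-6) = -30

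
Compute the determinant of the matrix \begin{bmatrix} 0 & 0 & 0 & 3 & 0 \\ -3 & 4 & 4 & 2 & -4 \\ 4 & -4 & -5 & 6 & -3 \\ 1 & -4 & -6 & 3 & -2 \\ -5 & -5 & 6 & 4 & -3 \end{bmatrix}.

3864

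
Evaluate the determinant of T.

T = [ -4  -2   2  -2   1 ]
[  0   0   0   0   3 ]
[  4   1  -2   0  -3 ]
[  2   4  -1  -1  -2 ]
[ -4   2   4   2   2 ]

-192

Expand along row 2 (it has 4 zeros):
  − (3) · M_25   where M_25 = det([-4 -2 2 -2; 4 1 -2 0; 2 4 -1 -1; -4 2 4 2]) = 64
det = (-1)·(3)·(64) = -192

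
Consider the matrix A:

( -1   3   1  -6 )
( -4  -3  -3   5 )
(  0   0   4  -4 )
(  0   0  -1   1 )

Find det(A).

A is block upper-triangular with a 2×2 block and a 2×2 block on the diagonal, so its determinant equals the product of the determinants of the diagonal blocks.
det of the 2×2 block = 15
det of the 2×2 block = 0
det = (15)·(0) = 0

The determinant is 0.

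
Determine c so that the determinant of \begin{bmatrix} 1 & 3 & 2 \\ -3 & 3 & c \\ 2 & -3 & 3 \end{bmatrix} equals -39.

-9

Expanding along the row containing c, det(M) is linear in c: det(M) = (9)·c + (42).
Set (9)·c + (42) = -39  ⇒  (9)·c = -81  ⇒  c = -9.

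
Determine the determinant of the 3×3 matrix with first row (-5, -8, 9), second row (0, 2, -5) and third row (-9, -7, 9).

-113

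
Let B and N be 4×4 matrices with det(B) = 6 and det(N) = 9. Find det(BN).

det(BN) = det(B)·det(N) = (6)·(9) = 54

The determinant is 54.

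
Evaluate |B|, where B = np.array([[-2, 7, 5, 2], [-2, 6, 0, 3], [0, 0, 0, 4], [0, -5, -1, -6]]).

-192

Expand along row 3 (it has 3 zeros):
  − (4) · M_34   where M_34 = det([-2 7 5; -2 6 0; 0 -5 -1]) = 48
det = (-1)·(4)·(48) = -192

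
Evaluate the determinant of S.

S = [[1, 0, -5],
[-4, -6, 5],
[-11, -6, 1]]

|S| = 234

Expand along column 2:
  + (-6) · |1 -5; -11 1| = (-6)·(1 − 55) = 324
  − (-6) · |1 -5; -4 5| = −(-6)·(5 − 20) = -90
Sum: (324) + (-90) = 234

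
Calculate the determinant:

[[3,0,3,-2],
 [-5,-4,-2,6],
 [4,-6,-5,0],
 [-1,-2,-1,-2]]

Expand along row 1 (it has 1 zero):
  + (3) · M_11   where M_11 = det([-4 -2 6; -6 -5 0; -2 -1 -2]) = -40
  + (3) · M_13   where M_13 = det([-5 -4 6; 4 -6 0; -1 -2 -2]) = -176
  − (-2) · M_14   where M_14 = det([-5 -4 -2; 4 -6 -5; -1 -2 -1]) = 12
det = (+1)·(3)·(-40) + (+1)·(3)·(-176) + (-1)·(-2)·(12) = -624

-624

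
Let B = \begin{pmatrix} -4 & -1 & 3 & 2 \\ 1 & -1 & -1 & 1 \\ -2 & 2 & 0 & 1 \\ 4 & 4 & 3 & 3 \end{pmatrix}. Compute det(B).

Expand along row 3 (it has 1 zero):
  + (-2) · M_31   where M_31 = det([-1 3 2; -1 -1 1; 4 3 3]) = 29
  − (2) · M_32   where M_32 = det([-4 3 2; 1 -1 1; 4 3 3]) = 41
  − (1) · M_34   where M_34 = det([-4 -1 3; 1 -1 -1; 4 4 3]) = 27
det = (+1)·(-2)·(29) + (-1)·(2)·(41) + (-1)·(1)·(27) = -167

|B| = -167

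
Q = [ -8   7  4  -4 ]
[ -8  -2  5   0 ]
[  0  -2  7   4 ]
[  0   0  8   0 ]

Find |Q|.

-1792

Expand along row 4 (it has 3 zeros):
  − (8) · M_43   where M_43 = det([-8 7 -4; -8 -2 0; 0 -2 4]) = 224
det = (-1)·(8)·(224) = -1792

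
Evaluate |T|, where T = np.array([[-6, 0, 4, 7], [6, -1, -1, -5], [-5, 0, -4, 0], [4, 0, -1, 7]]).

Expand along column 2 (it has 3 zeros):
  + (-1) · M_22   where M_22 = det([-6 4 7; -5 -4 0; 4 -1 7]) = 455
det = (+1)·(-1)·(455) = -455

-455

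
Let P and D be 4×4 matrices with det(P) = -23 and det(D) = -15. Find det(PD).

det(PD) = det(P)·det(D) = (-23)·(-15) = 345

The determinant is 345.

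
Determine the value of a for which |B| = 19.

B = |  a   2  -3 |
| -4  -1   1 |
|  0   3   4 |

Expanding along the row containing a, det(B) is linear in a: det(B) = (-7)·a + (68).
Set (-7)·a + (68) = 19  ⇒  (-7)·a = -49  ⇒  a = 7.

a = 7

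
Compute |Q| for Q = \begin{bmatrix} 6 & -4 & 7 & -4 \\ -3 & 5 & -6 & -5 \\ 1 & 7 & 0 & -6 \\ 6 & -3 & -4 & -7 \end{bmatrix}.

2235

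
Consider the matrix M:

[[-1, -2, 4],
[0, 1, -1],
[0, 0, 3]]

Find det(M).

M is upper triangular, so det(M) is the product of the diagonal entries:
det = (-1) · (1) · (3) = -3

The determinant is -3.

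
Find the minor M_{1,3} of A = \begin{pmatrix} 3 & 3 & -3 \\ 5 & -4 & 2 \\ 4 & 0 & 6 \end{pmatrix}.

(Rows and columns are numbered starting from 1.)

Delete row 1 and column 3; the remaining 2×2 submatrix is [5 -4; 4 0].
Its determinant is 5·0 − (-4)·4 = 16.

16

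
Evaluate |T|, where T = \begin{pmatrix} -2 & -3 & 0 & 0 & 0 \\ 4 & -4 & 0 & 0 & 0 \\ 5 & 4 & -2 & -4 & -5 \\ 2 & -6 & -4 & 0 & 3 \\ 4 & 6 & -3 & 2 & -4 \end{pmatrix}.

3040

T is block lower-triangular with a 2×2 block and a 3×3 block on the diagonal, so its determinant equals the product of the determinants of the diagonal blocks.
det of the 2×2 block = 20
det of the 3×3 block = 152
det = (20)·(152) = 3040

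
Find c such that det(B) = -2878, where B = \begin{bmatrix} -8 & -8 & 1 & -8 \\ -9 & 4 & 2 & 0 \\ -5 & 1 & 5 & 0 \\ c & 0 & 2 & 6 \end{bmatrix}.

Expanding along the row containing c, det(B) is linear in c: det(B) = (144)·c + (-2302).
Set (144)·c + (-2302) = -2878  ⇒  (144)·c = -576  ⇒  c = -4.

-4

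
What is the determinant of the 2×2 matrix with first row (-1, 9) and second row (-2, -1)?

det = (-1)·(-1) − 9·(-2) = 1 − (-18) = 19

19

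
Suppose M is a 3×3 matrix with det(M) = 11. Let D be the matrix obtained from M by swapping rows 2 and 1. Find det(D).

det(D) = -11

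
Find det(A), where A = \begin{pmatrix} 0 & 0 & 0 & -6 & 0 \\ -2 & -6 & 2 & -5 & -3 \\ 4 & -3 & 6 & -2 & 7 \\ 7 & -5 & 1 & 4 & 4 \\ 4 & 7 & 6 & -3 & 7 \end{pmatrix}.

|A| = 8760

Expand along row 1 (it has 4 zeros):
  − (-6) · M_14   where M_14 = det([-2 -6 2 -3; 4 -3 6 7; 7 -5 1 4; 4 7 6 7]) = 1460
det = (-1)·(-6)·(1460) = 8760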